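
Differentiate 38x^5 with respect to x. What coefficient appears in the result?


We apply the power rule: d/dx [ax^n] = a*n * x^(n-1)
d/dx [38x^5]
= 38 * 5 * x^(5-1)
= 190x^4
The coefficient is 190

190


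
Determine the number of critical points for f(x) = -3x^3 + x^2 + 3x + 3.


Find where f'(x) = 0:
f(x) = -3x^3 + x^2 + 3x + 3
f'(x) = -9x^2 + 2x + 3
This is a quadratic in x. Use the discriminant to count real roots.
Discriminant = (2)^2 - 4 * (-9) * 3
= 4 - (-108)
= 112
Since discriminant > 0, f'(x) = 0 has 2 real solutions.
Number of critical points: 2

2


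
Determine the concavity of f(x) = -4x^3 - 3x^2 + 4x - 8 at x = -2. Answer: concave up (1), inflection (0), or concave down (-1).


Concavity is determined by the sign of f''(x).
f(x) = -4x^3 - 3x^2 + 4x - 8
f'(x) = -12x^2 - 6x + 4
f''(x) = -24x - 6
f''(-2) = -24 * (-2) - 6
= 48 - 6
= 42
Since f''(-2) > 0, the function is concave up (1)

1


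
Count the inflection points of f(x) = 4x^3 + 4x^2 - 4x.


Inflection points occur where f''(x) = 0 and concavity changes.
f(x) = 4x^3 + 4x^2 - 4x
f'(x) = 12x^2 + 8x - 4
f''(x) = 24x + 8
Set f''(x) = 0:
24x + 8 = 0
x = -8 / 24 = -1/3
Since f''(x) is linear (degree 1), it changes sign at this point.
Therefore there is exactly 1 inflection point.

1


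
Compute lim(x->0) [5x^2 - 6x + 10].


Since polynomials are continuous, we use direct substitution.
lim(x->0) of 5x^2 - 6x + 10
= 5 * 0^2 - 6 * 0 + 10
= 0 + 0 + 10
= 10

10


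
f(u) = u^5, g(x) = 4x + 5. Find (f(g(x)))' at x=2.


Using the chain rule: (f(g(x)))' = f'(g(x)) * g'(x)
First, find g(2):
g(2) = 4 * 2 + 5 = 13
Next, f'(u) = 5u^4
And g'(x) = 4
So f'(g(2)) * g'(2)
= 5 * 13^4 * 4
= 5 * 28561 * 4
= 571220

571220


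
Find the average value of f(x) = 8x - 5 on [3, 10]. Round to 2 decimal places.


Average value = 1/(b-a) * integral from a to b of f(x) dx
First compute the integral of 8x - 5:
F(x) = 4x^2 - 5x
F(10) = 4 * 100 - 5 * 10 = 350
F(3) = 4 * 9 - 5 * 3 = 21
Integral = 350 - 21 = 329
Average = 329 / (10 - 3) = 329 / 7
= 47 = 47.00

47.00


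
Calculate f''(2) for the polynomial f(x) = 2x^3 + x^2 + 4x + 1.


First derivative:
f'(x) = 6x^2 + 2x + 4
Second derivative:
f''(x) = 12x + 2
Substitute x = 2:
f''(2) = 12 * 2 + 2
= 24 + 2
= 26

26


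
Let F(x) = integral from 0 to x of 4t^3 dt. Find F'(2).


By the Fundamental Theorem of Calculus (Part 1):
If F(x) = integral from 0 to x of f(t) dt, then F'(x) = f(x)
Here f(t) = 4t^3
So F'(x) = 4x^3
Evaluate at x = 2:
F'(2) = 4 * 2^3
= 4 * 8
= 32

32


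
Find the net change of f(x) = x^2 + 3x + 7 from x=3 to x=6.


Net change = f(b) - f(a)
f(x) = x^2 + 3x + 7
Compute f(6):
f(6) = 1 * 6^2 + 3 * 6 + 7
= 36 + 18 + 7
= 61
Compute f(3):
f(3) = 1 * 3^2 + 3 * 3 + 7
= 9 + 9 + 7
= 25
Net change = 61 - 25 = 36

36


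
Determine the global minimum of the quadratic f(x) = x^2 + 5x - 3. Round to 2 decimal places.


For a quadratic f(x) = ax^2 + bx + c with a > 0, the minimum is at the vertex.
Vertex x-coordinate: x = -b/(2a)
x = -(5) / (2 * 1)
x = -5/2
Substitute back to find the minimum value:
f(-5/2) = 1 * (-5/2)^2 + 5 * (-5/2) - 3
= 25/4 - 25/2 - 3
= -37/4 = -9.25

-9.25


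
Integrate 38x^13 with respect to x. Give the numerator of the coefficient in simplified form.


Apply the power rule for integration:
integral of ax^n dx = a/(n+1) * x^(n+1) + C
integral of 38x^13 dx
= 38/14 * x^14 + C
= 19/7 * x^14 + C
The coefficient in lowest terms is 19/7, and its numerator is 19

19


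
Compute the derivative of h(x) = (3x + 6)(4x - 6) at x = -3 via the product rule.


Let u(x) = 3x + 6 and v(x) = 4x - 6
u'(x) = 3
v'(x) = 4
Product rule: h'(x) = u'(x)*v(x) + u(x)*v'(x)
= 3 * (4x - 6) + (3x + 6) * 4
At x = -3:
u(-3) = 3 * (-3) + 6 = -3
v(-3) = 4 * (-3) - 6 = -18
h'(-3) = 3 * (-18) + (-3) * 4
= -54 - 12
= -66

-66


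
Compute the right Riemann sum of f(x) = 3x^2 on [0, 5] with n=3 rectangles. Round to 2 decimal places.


Right Riemann sum uses right endpoints of each subinterval.
Interval: [0, 5], n = 3
dx = (5 - 0) / 3 = 5/3
Right endpoints: [5/3, 10/3, 5]
f values: [25/3, 100/3, 75]
Sum = dx * (sum of f values)
= 5/3 * 350/3
= 1750/9 ≈ 194.44

194.44


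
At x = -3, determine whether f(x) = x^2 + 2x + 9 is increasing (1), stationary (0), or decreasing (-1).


Compute f'(x) to determine behavior:
f'(x) = 2x + 2
f'(-3) = 2 * (-3) + 2
= -6 + 2
= -4
Since f'(-3) < 0, the function is decreasing (-1)

-1


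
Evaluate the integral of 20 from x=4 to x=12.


The integral of a constant k over [a, b] equals k * (b - a).
integral from 4 to 12 of 20 dx
= 20 * (12 - 4)
= 20 * 8
= 160

160


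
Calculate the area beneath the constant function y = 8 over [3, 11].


The area under a constant function y = 8 is a rectangle.
Width = 11 - 3 = 8
Height = 8
Area = width * height
= 8 * 8
= 64

64


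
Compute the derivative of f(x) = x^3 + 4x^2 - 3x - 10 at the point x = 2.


Differentiate f(x) = x^3 + 4x^2 - 3x - 10 term by term:
f'(x) = 3x^2 + 8x - 3
Substitute x = 2:
f'(2) = 3 * 2^2 + 8 * 2 - 3
= 12 + 16 - 3
= 25

25


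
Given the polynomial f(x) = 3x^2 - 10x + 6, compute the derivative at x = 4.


Differentiate term by term using power and sum rules:
f(x) = 3x^2 - 10x + 6
f'(x) = 6x - 10
Substitute x = 4:
f'(4) = 6 * 4 - 10
= 24 - 10
= 14

14


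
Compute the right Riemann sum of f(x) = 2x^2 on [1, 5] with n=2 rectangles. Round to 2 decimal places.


Right Riemann sum uses right endpoints of each subinterval.
Interval: [1, 5], n = 2
dx = (5 - 1) / 2 = 2
Right endpoints: [3, 5]
f values: [18, 50]
Sum = dx * (sum of f values)
= 2 * 68
= 136 = 136.00

136.00


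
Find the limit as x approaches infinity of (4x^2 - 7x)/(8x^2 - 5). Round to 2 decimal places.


For limits at infinity with equal-degree polynomials,
we compare leading coefficients.
Numerator leading term: 4x^2
Denominator leading term: 8x^2
Divide both by x^2:
lim = (4 - 7/x) / (8 - 5/x^2)
As x -> infinity, the 1/x and 1/x^2 terms vanish:
= 4/8 = 1/2 = 0.50

0.50


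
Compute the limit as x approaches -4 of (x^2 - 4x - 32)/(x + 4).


Direct substitution gives 0/0, so we factor the numerator.
Factor: (x^2 - 4x - 32) = (x + 4)(x - 8)
Cancel the common factor (x + 4):
(x^2 - 4x - 32)/(x + 4) = (x - 8)
Now substitute x = -4:
= (-4) - (8) = -12

-12


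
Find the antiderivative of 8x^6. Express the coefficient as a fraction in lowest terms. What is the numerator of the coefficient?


Apply the power rule for integration:
integral of ax^n dx = a/(n+1) * x^(n+1) + C
integral of 8x^6 dx
= 8/7 * x^7 + C
The coefficient in lowest terms is 8/7, and its numerator is 8

8


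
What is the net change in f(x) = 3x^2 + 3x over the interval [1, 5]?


Net change = f(b) - f(a)
f(x) = 3x^2 + 3x
Compute f(5):
f(5) = 3 * 5^2 + 3 * 5 + 0
= 75 + 15 + 0
= 90
Compute f(1):
f(1) = 3 * 1^2 + 3 * 1 + 0
= 3 + 3 + 0
= 6
Net change = 90 - 6 = 84

84


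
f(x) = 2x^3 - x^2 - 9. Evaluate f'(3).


Differentiate f(x) = 2x^3 - x^2 - 9 term by term:
f'(x) = 6x^2 - 2x
Substitute x = 3:
f'(3) = 6 * 3^2 - 2 * 3 + 0
= 54 - 6 + 0
= 48

48


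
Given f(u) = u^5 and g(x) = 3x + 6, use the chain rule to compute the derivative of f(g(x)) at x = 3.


Using the chain rule: (f(g(x)))' = f'(g(x)) * g'(x)
First, find g(3):
g(3) = 3 * 3 + 6 = 15
Next, f'(u) = 5u^4
And g'(x) = 3
So f'(g(3)) * g'(3)
= 5 * 15^4 * 3
= 5 * 50625 * 3
= 759375

759375


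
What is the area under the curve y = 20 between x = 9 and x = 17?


The area under a constant function y = 20 is a rectangle.
Width = 17 - 9 = 8
Height = 20
Area = width * height
= 8 * 20
= 160

160


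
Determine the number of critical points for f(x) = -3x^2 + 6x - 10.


Find where f'(x) = 0:
f'(x) = -6x + 6
Set f'(x) = 0:
-6x + 6 = 0
x = -6 / (-6) = 1
This is a linear equation in x, so there is exactly one solution.
Number of critical points: 1

1


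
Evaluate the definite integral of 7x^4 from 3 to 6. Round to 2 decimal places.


Find the antiderivative of 7x^4:
F(x) = 7/5 * x^5
Apply the Fundamental Theorem of Calculus:
F(6) - F(3)
= 7/5 * 6^5 - 7/5 * 3^5
= 7/5 * (7776 - 243)
= 7/5 * 7533
= 52731/5 = 10546.20

10546.20


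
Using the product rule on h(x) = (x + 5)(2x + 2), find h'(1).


Let u(x) = x + 5 and v(x) = 2x + 2
u'(x) = 1
v'(x) = 2
Product rule: h'(x) = u'(x)*v(x) + u(x)*v'(x)
= 1 * (2x + 2) + (x + 5) * 2
At x = 1:
u(1) = 1 * 1 + 5 = 6
v(1) = 2 * 1 + 2 = 4
h'(1) = 1 * 4 + 6 * 2
= 4 + 12
= 16

16


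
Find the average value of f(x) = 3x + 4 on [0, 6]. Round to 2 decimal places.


Average value = 1/(b-a) * integral from a to b of f(x) dx
First compute the integral of 3x + 4:
F(x) = (3/2)x^2 + 4x
F(6) = 3/2 * 36 + 4 * 6 = 78
F(0) = 3/2 * 0 + 4 * 0 = 0
Integral = 78 - 0 = 78
Average = 78 / (6 - 0) = 78 / 6
= 13 = 13.00

13.00


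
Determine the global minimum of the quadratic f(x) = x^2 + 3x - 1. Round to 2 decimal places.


For a quadratic f(x) = ax^2 + bx + c with a > 0, the minimum is at the vertex.
Vertex x-coordinate: x = -b/(2a)
x = -(3) / (2 * 1)
x = -3/2
Substitute back to find the minimum value:
f(-3/2) = 1 * (-3/2)^2 + 3 * (-3/2) - 1
= 9/4 - 9/2 - 1
= -13/4 = -3.25

-3.25


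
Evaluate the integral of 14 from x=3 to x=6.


The integral of a constant k over [a, b] equals k * (b - a).
integral from 3 to 6 of 14 dx
= 14 * (6 - 3)
= 14 * 3
= 42

42


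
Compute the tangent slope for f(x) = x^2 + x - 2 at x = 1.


The slope of the tangent line equals f'(x) at the point.
f(x) = x^2 + x - 2
f'(x) = 2x + 1
At x = 1:
f'(1) = 2 * 1 + 1
= 2 + 1
= 3

3


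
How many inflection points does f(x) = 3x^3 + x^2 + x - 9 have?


Inflection points occur where f''(x) = 0 and concavity changes.
f(x) = 3x^3 + x^2 + x - 9
f'(x) = 9x^2 + 2x + 1
f''(x) = 18x + 2
Set f''(x) = 0:
18x + 2 = 0
x = -2 / 18 = -1/9
Since f''(x) is linear (degree 1), it changes sign at this point.
Therefore there is exactly 1 inflection point.

1


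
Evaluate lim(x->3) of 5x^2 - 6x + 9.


Since polynomials are continuous, we use direct substitution.
lim(x->3) of 5x^2 - 6x + 9
= 5 * 3^2 - 6 * 3 + 9
= 45 - 18 + 9
= 36

36


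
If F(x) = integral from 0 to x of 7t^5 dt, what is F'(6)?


By the Fundamental Theorem of Calculus (Part 1):
If F(x) = integral from 0 to x of f(t) dt, then F'(x) = f(x)
Here f(t) = 7t^5
So F'(x) = 7x^5
Evaluate at x = 6:
F'(6) = 7 * 6^5
= 7 * 7776
= 54432

54432


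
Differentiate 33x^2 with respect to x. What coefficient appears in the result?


We apply the power rule: d/dx [ax^n] = a*n * x^(n-1)
d/dx [33x^2]
= 33 * 2 * x^(2-1)
= 66x
The coefficient is 66

66


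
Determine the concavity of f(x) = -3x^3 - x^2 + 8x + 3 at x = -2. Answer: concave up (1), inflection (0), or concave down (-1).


Concavity is determined by the sign of f''(x).
f(x) = -3x^3 - x^2 + 8x + 3
f'(x) = -9x^2 - 2x + 8
f''(x) = -18x - 2
f''(-2) = -18 * (-2) - 2
= 36 - 2
= 34
Since f''(-2) > 0, the function is concave up (1)

1


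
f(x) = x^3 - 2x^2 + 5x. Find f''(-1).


First derivative:
f'(x) = 3x^2 - 4x + 5
Second derivative:
f''(x) = 6x - 4
Substitute x = -1:
f''(-1) = 6 * (-1) - 4
= -6 - 4
= -10

-10


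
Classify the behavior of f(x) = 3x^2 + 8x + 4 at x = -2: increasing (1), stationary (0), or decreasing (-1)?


Compute f'(x) to determine behavior:
f'(x) = 6x + 8
f'(-2) = 6 * (-2) + 8
= -12 + 8
= -4
Since f'(-2) < 0, the function is decreasing (-1)

-1


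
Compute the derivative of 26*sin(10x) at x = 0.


Apply the chain rule to differentiate 26*sin(10x):
d/dx [26*sin(10x)]
= 26 * cos(10x) * d/dx(10x)
= 26 * 10 * cos(10x)
= 260 * cos(10x)
Evaluate at x = 0:
= 260 * cos(0)
= 260 * 1
= 260

260


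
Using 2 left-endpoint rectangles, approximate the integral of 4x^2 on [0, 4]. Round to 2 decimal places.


Left Riemann sum uses left endpoints of each subinterval.
Interval: [0, 4], n = 2
dx = (4 - 0) / 2 = 2
Left endpoints: [0, 2]
f values: [0, 16]
Sum = dx * (sum of f values)
= 2 * 16
= 32 = 32.00

32.00


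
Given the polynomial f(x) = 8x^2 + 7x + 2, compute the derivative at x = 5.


Differentiate term by term using power and sum rules:
f(x) = 8x^2 + 7x + 2
f'(x) = 16x + 7
Substitute x = 5:
f'(5) = 16 * 5 + 7
= 80 + 7
= 87

87


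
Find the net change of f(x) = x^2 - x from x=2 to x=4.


Net change = f(b) - f(a)
f(x) = x^2 - x
Compute f(4):
f(4) = 1 * 4^2 - 1 * 4 + 0
= 16 - 4 + 0
= 12
Compute f(2):
f(2) = 1 * 2^2 - 1 * 2 + 0
= 4 - 2 + 0
= 2
Net change = 12 - 2 = 10

10


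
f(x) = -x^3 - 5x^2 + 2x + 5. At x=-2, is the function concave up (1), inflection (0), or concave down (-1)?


Concavity is determined by the sign of f''(x).
f(x) = -x^3 - 5x^2 + 2x + 5
f'(x) = -3x^2 - 10x + 2
f''(x) = -6x - 10
f''(-2) = -6 * (-2) - 10
= 12 - 10
= 2
Since f''(-2) > 0, the function is concave up (1)

1


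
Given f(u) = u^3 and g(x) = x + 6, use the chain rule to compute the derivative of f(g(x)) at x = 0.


Using the chain rule: (f(g(x)))' = f'(g(x)) * g'(x)
First, find g(0):
g(0) = 1 * 0 + 6 = 6
Next, f'(u) = 3u^2
And g'(x) = 1
So f'(g(0)) * g'(0)
= 3 * 6^2 * 1
= 3 * 36 * 1
= 108

108


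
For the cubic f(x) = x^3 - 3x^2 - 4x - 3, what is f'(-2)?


Differentiate f(x) = x^3 - 3x^2 - 4x - 3 term by term:
f'(x) = 3x^2 - 6x - 4
Substitute x = -2:
f'(-2) = 3 * (-2)^2 - 6 * (-2) - 4
= 12 + 12 - 4
= 20

20


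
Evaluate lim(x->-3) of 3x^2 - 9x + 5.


Since polynomials are continuous, we use direct substitution.
lim(x->-3) of 3x^2 - 9x + 5
= 3 * (-3)^2 - 9 * (-3) + 5
= 27 + 27 + 5
= 59

59


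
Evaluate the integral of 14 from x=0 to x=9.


The integral of a constant k over [a, b] equals k * (b - a).
integral from 0 to 9 of 14 dx
= 14 * (9 - 0)
= 14 * 9
= 126

126


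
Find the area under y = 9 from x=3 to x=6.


The area under a constant function y = 9 is a rectangle.
Width = 6 - 3 = 3
Height = 9
Area = width * height
= 3 * 9
= 27

27


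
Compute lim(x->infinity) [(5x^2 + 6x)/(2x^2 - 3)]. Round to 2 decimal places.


For limits at infinity with equal-degree polynomials,
we compare leading coefficients.
Numerator leading term: 5x^2
Denominator leading term: 2x^2
Divide both by x^2:
lim = (5 + 6/x) / (2 - 3/x^2)
As x -> infinity, the 1/x and 1/x^2 terms vanish:
= 5/2 = 2.50

2.50


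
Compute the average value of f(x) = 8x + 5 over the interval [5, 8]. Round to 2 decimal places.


Average value = 1/(b-a) * integral from a to b of f(x) dx
First compute the integral of 8x + 5:
F(x) = 4x^2 + 5x
F(8) = 4 * 64 + 5 * 8 = 296
F(5) = 4 * 25 + 5 * 5 = 125
Integral = 296 - 125 = 171
Average = 171 / (8 - 5) = 171 / 3
= 57 = 57.00

57.00


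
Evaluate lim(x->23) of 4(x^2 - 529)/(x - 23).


Direct substitution gives 0/0, so we factor the numerator.
Factor: 4(x^2 - 529) = 4 * (x - 23)(x + 23)
Cancel the common factor (x - 23):
4(x^2 - 529)/(x - 23) = 4 * (x + 23)
Now substitute x = 23:
= 4 * (23 + 23) = 184

184


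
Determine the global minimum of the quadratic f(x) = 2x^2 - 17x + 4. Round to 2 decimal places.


For a quadratic f(x) = ax^2 + bx + c with a > 0, the minimum is at the vertex.
Vertex x-coordinate: x = -b/(2a)
x = -(-17) / (2 * 2)
x = 17/4
Substitute back to find the minimum value:
f(17/4) = 2 * (17/4)^2 - 17 * (17/4) + 4
= 289/8 - 289/4 + 4
= -257/8 ≈ -32.13

-32.13


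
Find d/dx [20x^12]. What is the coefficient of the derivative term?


We apply the power rule: d/dx [ax^n] = a*n * x^(n-1)
d/dx [20x^12]
= 20 * 12 * x^(12-1)
= 240x^11
The coefficient is 240

240


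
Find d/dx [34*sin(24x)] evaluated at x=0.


Apply the chain rule to differentiate 34*sin(24x):
d/dx [34*sin(24x)]
= 34 * cos(24x) * d/dx(24x)
= 34 * 24 * cos(24x)
= 816 * cos(24x)
Evaluate at x = 0:
= 816 * cos(0)
= 816 * 1
= 816

816


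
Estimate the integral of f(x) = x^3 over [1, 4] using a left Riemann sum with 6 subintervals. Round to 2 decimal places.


Left Riemann sum uses left endpoints of each subinterval.
Interval: [1, 4], n = 6
dx = (4 - 1) / 6 = 1/2
Left endpoints: [1, 3/2, 2, 5/2, 3, 7/2]
f values: [1, 27/8, 8, 125/8, 27, 343/8]
Sum = dx * (sum of f values)
= 1/2 * 783/8
= 783/16 ≈ 48.94

48.94


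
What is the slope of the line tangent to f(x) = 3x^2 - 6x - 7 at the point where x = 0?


The slope of the tangent line equals f'(x) at the point.
f(x) = 3x^2 - 6x - 7
f'(x) = 6x - 6
At x = 0:
f'(0) = 6 * 0 - 6
= 0 - 6
= -6

-6


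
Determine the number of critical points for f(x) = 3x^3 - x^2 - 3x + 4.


Find where f'(x) = 0:
f(x) = 3x^3 - x^2 - 3x + 4
f'(x) = 9x^2 - 2x - 3
This is a quadratic in x. Use the discriminant to count real roots.
Discriminant = (-2)^2 - 4 * 9 * (-3)
= 4 - (-108)
= 112
Since discriminant > 0, f'(x) = 0 has 2 real solutions.
Number of critical points: 2

2


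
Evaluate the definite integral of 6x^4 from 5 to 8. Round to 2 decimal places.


Find the antiderivative of 6x^4:
F(x) = 6/5 * x^5
Apply the Fundamental Theorem of Calculus:
F(8) - F(5)
= 6/5 * 8^5 - 6/5 * 5^5
= 6/5 * (32768 - 3125)
= 6/5 * 29643
= 177858/5 = 35571.60

35571.60


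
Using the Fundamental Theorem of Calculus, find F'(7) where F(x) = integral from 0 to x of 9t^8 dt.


By the Fundamental Theorem of Calculus (Part 1):
If F(x) = integral from 0 to x of f(t) dt, then F'(x) = f(x)
Here f(t) = 9t^8
So F'(x) = 9x^8
Evaluate at x = 7:
F'(7) = 9 * 7^8
= 9 * 5764801
= 51883209

51883209


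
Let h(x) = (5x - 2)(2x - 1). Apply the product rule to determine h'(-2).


Let u(x) = 5x - 2 and v(x) = 2x - 1
u'(x) = 5
v'(x) = 2
Product rule: h'(x) = u'(x)*v(x) + u(x)*v'(x)
= 5 * (2x - 1) + (5x - 2) * 2
At x = -2:
u(-2) = 5 * (-2) - 2 = -12
v(-2) = 2 * (-2) - 1 = -5
h'(-2) = 5 * (-5) + (-12) * 2
= -25 - 24
= -49

-49


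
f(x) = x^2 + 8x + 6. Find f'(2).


Differentiate term by term using power and sum rules:
f(x) = x^2 + 8x + 6
f'(x) = 2x + 8
Substitute x = 2:
f'(2) = 2 * 2 + 8
= 4 + 8
= 12

12


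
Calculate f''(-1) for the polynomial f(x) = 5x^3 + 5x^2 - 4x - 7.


First derivative:
f'(x) = 15x^2 + 10x - 4
Second derivative:
f''(x) = 30x + 10
Substitute x = -1:
f''(-1) = 30 * (-1) + 10
= -30 + 10
= -20

-20


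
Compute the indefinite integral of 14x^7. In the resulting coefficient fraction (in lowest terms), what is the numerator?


Apply the power rule for integration:
integral of ax^n dx = a/(n+1) * x^(n+1) + C
integral of 14x^7 dx
= 14/8 * x^8 + C
= 7/4 * x^8 + C
The coefficient in lowest terms is 7/4, and its numerator is 7

7


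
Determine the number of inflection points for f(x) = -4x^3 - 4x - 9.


Inflection points occur where f''(x) = 0 and concavity changes.
f(x) = -4x^3 - 4x - 9
f'(x) = -12x^2 - 4
f''(x) = -24x
Set f''(x) = 0:
-24x = 0
x = 0 / (-24) = 0
Since f''(x) is linear (degree 1), it changes sign at this point.
Therefore there is exactly 1 inflection point.

1


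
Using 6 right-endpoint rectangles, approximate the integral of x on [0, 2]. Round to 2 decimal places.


Right Riemann sum uses right endpoints of each subinterval.
Interval: [0, 2], n = 6
dx = (2 - 0) / 6 = 1/3
Right endpoints: [1/3, 2/3, 1, 4/3, 5/3, 2]
f values: [1/3, 2/3, 1, 4/3, 5/3, 2]
Sum = dx * (sum of f values)
= 1/3 * 7
= 7/3 ≈ 2.33

2.33


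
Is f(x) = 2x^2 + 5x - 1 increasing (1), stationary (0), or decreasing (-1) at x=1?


Compute f'(x) to determine behavior:
f'(x) = 4x + 5
f'(1) = 4 * 1 + 5
= 4 + 5
= 9
Since f'(1) > 0, the function is increasing (1)

1


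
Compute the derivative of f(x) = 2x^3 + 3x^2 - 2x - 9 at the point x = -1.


Differentiate f(x) = 2x^3 + 3x^2 - 2x - 9 term by term:
f'(x) = 6x^2 + 6x - 2
Substitute x = -1:
f'(-1) = 6 * (-1)^2 + 6 * (-1) - 2
= 6 - 6 - 2
= -2

-2


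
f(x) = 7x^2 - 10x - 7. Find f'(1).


Differentiate term by term using power and sum rules:
f(x) = 7x^2 - 10x - 7
f'(x) = 14x - 10
Substitute x = 1:
f'(1) = 14 * 1 - 10
= 14 - 10
= 4

4


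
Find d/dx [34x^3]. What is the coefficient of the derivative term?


We apply the power rule: d/dx [ax^n] = a*n * x^(n-1)
d/dx [34x^3]
= 34 * 3 * x^(3-1)
= 102x^2
The coefficient is 102

102


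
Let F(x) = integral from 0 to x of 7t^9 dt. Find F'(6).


By the Fundamental Theorem of Calculus (Part 1):
If F(x) = integral from 0 to x of f(t) dt, then F'(x) = f(x)
Here f(t) = 7t^9
So F'(x) = 7x^9
Evaluate at x = 6:
F'(6) = 7 * 6^9
= 7 * 10077696
= 70543872

70543872


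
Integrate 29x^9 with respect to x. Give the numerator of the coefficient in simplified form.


Apply the power rule for integration:
integral of ax^n dx = a/(n+1) * x^(n+1) + C
integral of 29x^9 dx
= 29/10 * x^10 + C
The coefficient in lowest terms is 29/10, and its numerator is 29

29


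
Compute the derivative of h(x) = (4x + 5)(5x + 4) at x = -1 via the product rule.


Let u(x) = 4x + 5 and v(x) = 5x + 4
u'(x) = 4
v'(x) = 5
Product rule: h'(x) = u'(x)*v(x) + u(x)*v'(x)
= 4 * (5x + 4) + (4x + 5) * 5
At x = -1:
u(-1) = 4 * (-1) + 5 = 1
v(-1) = 5 * (-1) + 4 = -1
h'(-1) = 4 * (-1) + 1 * 5
= -4 + 5
= 1

1


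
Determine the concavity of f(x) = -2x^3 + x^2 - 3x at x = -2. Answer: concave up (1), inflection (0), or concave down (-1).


Concavity is determined by the sign of f''(x).
f(x) = -2x^3 + x^2 - 3x
f'(x) = -6x^2 + 2x - 3
f''(x) = -12x + 2
f''(-2) = -12 * (-2) + 2
= 24 + 2
= 26
Since f''(-2) > 0, the function is concave up (1)

1


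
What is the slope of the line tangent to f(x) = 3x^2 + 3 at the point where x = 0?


The slope of the tangent line equals f'(x) at the point.
f(x) = 3x^2 + 3
f'(x) = 6x
At x = 0:
f'(0) = 6 * 0 + 0
= 0 + 0
= 0

0


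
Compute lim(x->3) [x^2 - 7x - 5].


Since polynomials are continuous, we use direct substitution.
lim(x->3) of x^2 - 7x - 5
= 1 * 3^2 - 7 * 3 - 5
= 9 - 21 - 5
= -17

-17


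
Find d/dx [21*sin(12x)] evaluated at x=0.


Apply the chain rule to differentiate 21*sin(12x):
d/dx [21*sin(12x)]
= 21 * cos(12x) * d/dx(12x)
= 21 * 12 * cos(12x)
= 252 * cos(12x)
Evaluate at x = 0:
= 252 * cos(0)
= 252 * 1
= 252

252


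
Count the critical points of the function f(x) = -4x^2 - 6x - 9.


Find where f'(x) = 0:
f'(x) = -8x - 6
Set f'(x) = 0:
-8x - 6 = 0
x = 6 / (-8) = -3/4
This is a linear equation in x, so there is exactly one solution.
Number of critical points: 1

1


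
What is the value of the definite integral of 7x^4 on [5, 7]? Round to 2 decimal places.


Find the antiderivative of 7x^4:
F(x) = 7/5 * x^5
Apply the Fundamental Theorem of Calculus:
F(7) - F(5)
= 7/5 * 7^5 - 7/5 * 5^5
= 7/5 * (16807 - 3125)
= 7/5 * 13682
= 95774/5 = 19154.80

19154.80


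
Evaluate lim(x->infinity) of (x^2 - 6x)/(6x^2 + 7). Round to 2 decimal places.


For limits at infinity with equal-degree polynomials,
we compare leading coefficients.
Numerator leading term: x^2
Denominator leading term: 6x^2
Divide both by x^2:
lim = (1 - 6/x) / (6 + 7/x^2)
As x -> infinity, the 1/x and 1/x^2 terms vanish:
= 1/6 ≈ 0.17

0.17


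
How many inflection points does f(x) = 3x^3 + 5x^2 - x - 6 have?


Inflection points occur where f''(x) = 0 and concavity changes.
f(x) = 3x^3 + 5x^2 - x - 6
f'(x) = 9x^2 + 10x - 1
f''(x) = 18x + 10
Set f''(x) = 0:
18x + 10 = 0
x = -10 / 18 = -5/9
Since f''(x) is linear (degree 1), it changes sign at this point.
Therefore there is exactly 1 inflection point.

1


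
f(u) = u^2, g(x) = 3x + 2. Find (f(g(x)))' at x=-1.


Using the chain rule: (f(g(x)))' = f'(g(x)) * g'(x)
First, find g(-1):
g(-1) = 3 * (-1) + 2 = -1
Next, f'(u) = 2u
And g'(x) = 3
So f'(g(-1)) * g'(-1)
= 2 * (-1) * 3
= -6

-6


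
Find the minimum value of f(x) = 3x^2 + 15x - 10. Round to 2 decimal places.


For a quadratic f(x) = ax^2 + bx + c with a > 0, the minimum is at the vertex.
Vertex x-coordinate: x = -b/(2a)
x = -(15) / (2 * 3)
x = -15/6 = -5/2
Substitute back to find the minimum value:
f(-5/2) = 3 * (-5/2)^2 + 15 * (-5/2) - 10
= 75/4 - 75/2 - 10
= -115/4 = -28.75

-28.75


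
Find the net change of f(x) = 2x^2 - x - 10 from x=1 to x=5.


Net change = f(b) - f(a)
f(x) = 2x^2 - x - 10
Compute f(5):
f(5) = 2 * 5^2 - 1 * 5 - 10
= 50 - 5 - 10
= 35
Compute f(1):
f(1) = 2 * 1^2 - 1 * 1 - 10
= 2 - 1 - 10
= -9
Net change = 35 - (-9) = 44

44


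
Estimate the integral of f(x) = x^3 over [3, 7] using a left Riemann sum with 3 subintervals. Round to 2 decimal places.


Left Riemann sum uses left endpoints of each subinterval.
Interval: [3, 7], n = 3
dx = (7 - 3) / 3 = 4/3
Left endpoints: [3, 13/3, 17/3]
f values: [27, 2197/27, 4913/27]
Sum = dx * (sum of f values)
= 4/3 * 871/3
= 3484/9 ≈ 387.11

387.11


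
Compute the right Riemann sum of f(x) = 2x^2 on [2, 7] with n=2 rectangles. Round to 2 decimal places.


Right Riemann sum uses right endpoints of each subinterval.
Interval: [2, 7], n = 2
dx = (7 - 2) / 2 = 5/2
Right endpoints: [9/2, 7]
f values: [81/2, 98]
Sum = dx * (sum of f values)
= 5/2 * 277/2
= 1385/4 = 346.25

346.25


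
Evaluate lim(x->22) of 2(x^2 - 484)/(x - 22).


Direct substitution gives 0/0, so we factor the numerator.
Factor: 2(x^2 - 484) = 2 * (x - 22)(x + 22)
Cancel the common factor (x - 22):
2(x^2 - 484)/(x - 22) = 2 * (x + 22)
Now substitute x = 22:
= 2 * (22 + 22) = 88

88


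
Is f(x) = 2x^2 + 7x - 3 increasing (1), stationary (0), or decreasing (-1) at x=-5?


Compute f'(x) to determine behavior:
f'(x) = 4x + 7
f'(-5) = 4 * (-5) + 7
= -20 + 7
= -13
Since f'(-5) < 0, the function is decreasing (-1)

-1


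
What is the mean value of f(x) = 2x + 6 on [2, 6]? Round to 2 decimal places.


Average value = 1/(b-a) * integral from a to b of f(x) dx
First compute the integral of 2x + 6:
F(x) = x^2 + 6x
F(6) = 1 * 36 + 6 * 6 = 72
F(2) = 1 * 4 + 6 * 2 = 16
Integral = 72 - 16 = 56
Average = 56 / (6 - 2) = 56 / 4
= 14 = 14.00

14.00


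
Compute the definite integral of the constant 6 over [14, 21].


The integral of a constant k over [a, b] equals k * (b - a).
integral from 14 to 21 of 6 dx
= 6 * (21 - 14)
= 6 * 7
= 42

42


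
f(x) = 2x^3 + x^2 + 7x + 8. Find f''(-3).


First derivative:
f'(x) = 6x^2 + 2x + 7
Second derivative:
f''(x) = 12x + 2
Substitute x = -3:
f''(-3) = 12 * (-3) + 2
= -36 + 2
= -34

-34


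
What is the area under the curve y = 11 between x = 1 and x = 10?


The area under a constant function y = 11 is a rectangle.
Width = 10 - 1 = 9
Height = 11
Area = width * height
= 9 * 11
= 99

99


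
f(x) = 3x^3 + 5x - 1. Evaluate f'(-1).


Differentiate f(x) = 3x^3 + 5x - 1 term by term:
f'(x) = 9x^2 + 5
Substitute x = -1:
f'(-1) = 9 * (-1)^2 + 0 * (-1) + 5
= 9 + 0 + 5
= 14

14


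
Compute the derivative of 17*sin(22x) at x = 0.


Apply the chain rule to differentiate 17*sin(22x):
d/dx [17*sin(22x)]
= 17 * cos(22x) * d/dx(22x)
= 17 * 22 * cos(22x)
= 374 * cos(22x)
Evaluate at x = 0:
= 374 * cos(0)
= 374 * 1
= 374

374


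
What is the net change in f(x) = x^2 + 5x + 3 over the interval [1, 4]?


Net change = f(b) - f(a)
f(x) = x^2 + 5x + 3
Compute f(4):
f(4) = 1 * 4^2 + 5 * 4 + 3
= 16 + 20 + 3
= 39
Compute f(1):
f(1) = 1 * 1^2 + 5 * 1 + 3
= 1 + 5 + 3
= 9
Net change = 39 - 9 = 30

30


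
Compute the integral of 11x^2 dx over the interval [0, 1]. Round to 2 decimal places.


Find the antiderivative of 11x^2:
F(x) = 11/3 * x^3
Apply the Fundamental Theorem of Calculus:
F(1) - F(0)
= 11/3 * 1^3 - 11/3 * 0^3
= 11/3 * (1 - 0)
= 11/3 * 1
= 11/3 ≈ 3.67

3.67


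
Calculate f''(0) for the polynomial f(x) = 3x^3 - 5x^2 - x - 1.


First derivative:
f'(x) = 9x^2 - 10x - 1
Second derivative:
f''(x) = 18x - 10
Substitute x = 0:
f''(0) = 18 * 0 - 10
= 0 - 10
= -10

-10


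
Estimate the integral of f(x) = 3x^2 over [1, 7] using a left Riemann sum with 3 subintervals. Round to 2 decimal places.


Left Riemann sum uses left endpoints of each subinterval.
Interval: [1, 7], n = 3
dx = (7 - 1) / 3 = 2
Left endpoints: [1, 3, 5]
f values: [3, 27, 75]
Sum = dx * (sum of f values)
= 2 * 105
= 210 = 210.00

210.00


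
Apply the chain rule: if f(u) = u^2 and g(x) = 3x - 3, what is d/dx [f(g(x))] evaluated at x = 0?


Using the chain rule: (f(g(x)))' = f'(g(x)) * g'(x)
First, find g(0):
g(0) = 3 * 0 - 3 = -3
Next, f'(u) = 2u
And g'(x) = 3
So f'(g(0)) * g'(0)
= 2 * (-3) * 3
= -18

-18


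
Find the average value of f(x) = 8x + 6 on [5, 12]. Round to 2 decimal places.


Average value = 1/(b-a) * integral from a to b of f(x) dx
First compute the integral of 8x + 6:
F(x) = 4x^2 + 6x
F(12) = 4 * 144 + 6 * 12 = 648
F(5) = 4 * 25 + 6 * 5 = 130
Integral = 648 - 130 = 518
Average = 518 / (12 - 5) = 518 / 7
= 74 = 74.00

74.00


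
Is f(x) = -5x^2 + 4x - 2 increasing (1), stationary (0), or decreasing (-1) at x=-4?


Compute f'(x) to determine behavior:
f'(x) = -10x + 4
f'(-4) = -10 * (-4) + 4
= 40 + 4
= 44
Since f'(-4) > 0, the function is increasing (1)

1


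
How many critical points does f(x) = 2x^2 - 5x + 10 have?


Find where f'(x) = 0:
f'(x) = 4x - 5
Set f'(x) = 0:
4x - 5 = 0
x = 5 / 4 = 5/4
This is a linear equation in x, so there is exactly one solution.
Number of critical points: 1

1


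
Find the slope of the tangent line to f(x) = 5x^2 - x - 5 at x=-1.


The slope of the tangent line equals f'(x) at the point.
f(x) = 5x^2 - x - 5
f'(x) = 10x - 1
At x = -1:
f'(-1) = 10 * (-1) - 1
= -10 - 1
= -11

-11


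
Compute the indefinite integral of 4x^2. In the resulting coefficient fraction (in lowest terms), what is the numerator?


Apply the power rule for integration:
integral of ax^n dx = a/(n+1) * x^(n+1) + C
integral of 4x^2 dx
= 4/3 * x^3 + C
The coefficient in lowest terms is 4/3, and its numerator is 4

4


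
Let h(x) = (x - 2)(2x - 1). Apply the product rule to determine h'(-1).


Let u(x) = x - 2 and v(x) = 2x - 1
u'(x) = 1
v'(x) = 2
Product rule: h'(x) = u'(x)*v(x) + u(x)*v'(x)
= 1 * (2x - 1) + (x - 2) * 2
At x = -1:
u(-1) = 1 * (-1) - 2 = -3
v(-1) = 2 * (-1) - 1 = -3
h'(-1) = 1 * (-3) + (-3) * 2
= -3 - 6
= -9

-9


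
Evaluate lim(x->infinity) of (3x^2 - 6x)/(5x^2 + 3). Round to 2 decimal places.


For limits at infinity with equal-degree polynomials,
we compare leading coefficients.
Numerator leading term: 3x^2
Denominator leading term: 5x^2
Divide both by x^2:
lim = (3 - 6/x) / (5 + 3/x^2)
As x -> infinity, the 1/x and 1/x^2 terms vanish:
= 3/5 = 0.60

0.60


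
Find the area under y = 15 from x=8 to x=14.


The area under a constant function y = 15 is a rectangle.
Width = 14 - 8 = 6
Height = 15
Area = width * height
= 6 * 15
= 90

90


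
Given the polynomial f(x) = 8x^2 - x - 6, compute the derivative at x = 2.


Differentiate term by term using power and sum rules:
f(x) = 8x^2 - x - 6
f'(x) = 16x - 1
Substitute x = 2:
f'(2) = 16 * 2 - 1
= 32 - 1
= 31

31


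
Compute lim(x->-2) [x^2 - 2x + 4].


Since polynomials are continuous, we use direct substitution.
lim(x->-2) of x^2 - 2x + 4
= 1 * (-2)^2 - 2 * (-2) + 4
= 4 + 4 + 4
= 12

12


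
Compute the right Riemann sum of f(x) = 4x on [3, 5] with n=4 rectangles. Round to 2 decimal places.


Right Riemann sum uses right endpoints of each subinterval.
Interval: [3, 5], n = 4
dx = (5 - 3) / 4 = 1/2
Right endpoints: [7/2, 4, 9/2, 5]
f values: [14, 16, 18, 20]
Sum = dx * (sum of f values)
= 1/2 * 68
= 34 = 34.00

34.00


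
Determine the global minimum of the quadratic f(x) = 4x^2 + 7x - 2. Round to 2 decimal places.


For a quadratic f(x) = ax^2 + bx + c with a > 0, the minimum is at the vertex.
Vertex x-coordinate: x = -b/(2a)
x = -(7) / (2 * 4)
x = -7/8
Substitute back to find the minimum value:
f(-7/8) = 4 * (-7/8)^2 + 7 * (-7/8) - 2
= 49/16 - 49/8 - 2
= -81/16 ≈ -5.06

-5.06


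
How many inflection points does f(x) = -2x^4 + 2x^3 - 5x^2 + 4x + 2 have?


Inflection points occur where f''(x) = 0 and concavity changes.
f(x) = -2x^4 + 2x^3 - 5x^2 + 4x + 2
f'(x) = -8x^3 + 6x^2 - 10x + 4
f''(x) = -24x^2 + 12x - 10
This is a quadratic in x. Use the discriminant to count real roots.
Discriminant = (12)^2 - 4 * (-24) * (-10)
= 144 - 960
= -816
Since discriminant < 0, f''(x) = 0 has no real solutions.
Number of inflection points: 0

0


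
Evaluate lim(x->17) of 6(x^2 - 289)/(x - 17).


Direct substitution gives 0/0, so we factor the numerator.
Factor: 6(x^2 - 289) = 6 * (x - 17)(x + 17)
Cancel the common factor (x - 17):
6(x^2 - 289)/(x - 17) = 6 * (x + 17)
Now substitute x = 17:
= 6 * (17 + 17) = 204

204


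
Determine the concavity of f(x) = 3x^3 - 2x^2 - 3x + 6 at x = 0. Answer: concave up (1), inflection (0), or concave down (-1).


Concavity is determined by the sign of f''(x).
f(x) = 3x^3 - 2x^2 - 3x + 6
f'(x) = 9x^2 - 4x - 3
f''(x) = 18x - 4
f''(0) = 18 * 0 - 4
= 0 - 4
= -4
Since f''(0) < 0, the function is concave down (-1)

-1


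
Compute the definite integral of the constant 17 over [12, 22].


The integral of a constant k over [a, b] equals k * (b - a).
integral from 12 to 22 of 17 dx
= 17 * (22 - 12)
= 17 * 10
= 170

170


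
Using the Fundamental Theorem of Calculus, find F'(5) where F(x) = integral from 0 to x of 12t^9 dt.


By the Fundamental Theorem of Calculus (Part 1):
If F(x) = integral from 0 to x of f(t) dt, then F'(x) = f(x)
Here f(t) = 12t^9
So F'(x) = 12x^9
Evaluate at x = 5:
F'(5) = 12 * 5^9
= 12 * 1953125
= 23437500

23437500


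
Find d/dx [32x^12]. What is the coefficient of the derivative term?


We apply the power rule: d/dx [ax^n] = a*n * x^(n-1)
d/dx [32x^12]
= 32 * 12 * x^(12-1)
= 384x^11
The coefficient is 384

384


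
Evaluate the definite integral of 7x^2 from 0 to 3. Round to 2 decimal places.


Find the antiderivative of 7x^2:
F(x) = 7/3 * x^3
Apply the Fundamental Theorem of Calculus:
F(3) - F(0)
= 7/3 * 3^3 - 7/3 * 0^3
= 7/3 * (27 - 0)
= 7/3 * 27
= 63 = 63.00

63.00


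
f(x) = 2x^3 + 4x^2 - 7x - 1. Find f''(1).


First derivative:
f'(x) = 6x^2 + 8x - 7
Second derivative:
f''(x) = 12x + 8
Substitute x = 1:
f''(1) = 12 * 1 + 8
= 12 + 8
= 20

20


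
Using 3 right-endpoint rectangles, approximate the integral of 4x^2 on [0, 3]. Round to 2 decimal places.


Right Riemann sum uses right endpoints of each subinterval.
Interval: [0, 3], n = 3
dx = (3 - 0) / 3 = 1
Right endpoints: [1, 2, 3]
f values: [4, 16, 36]
Sum = dx * (sum of f values)
= 1 * 56
= 56 = 56.00

56.00


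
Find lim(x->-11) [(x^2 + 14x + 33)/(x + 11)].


Direct substitution gives 0/0, so we factor the numerator.
Factor: (x^2 + 14x + 33) = (x + 11)(x + 3)
Cancel the common factor (x + 11):
(x^2 + 14x + 33)/(x + 11) = (x + 3)
Now substitute x = -11:
= (-11) - (-3) = -8

-8


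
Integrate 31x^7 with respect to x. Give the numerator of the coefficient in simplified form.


Apply the power rule for integration:
integral of ax^n dx = a/(n+1) * x^(n+1) + C
integral of 31x^7 dx
= 31/8 * x^8 + C
The coefficient in lowest terms is 31/8, and its numerator is 31

31


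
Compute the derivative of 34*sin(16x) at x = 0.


Apply the chain rule to differentiate 34*sin(16x):
d/dx [34*sin(16x)]
= 34 * cos(16x) * d/dx(16x)
= 34 * 16 * cos(16x)
= 544 * cos(16x)
Evaluate at x = 0:
= 544 * cos(0)
= 544 * 1
= 544

544


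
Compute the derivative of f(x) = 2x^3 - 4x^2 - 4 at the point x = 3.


Differentiate f(x) = 2x^3 - 4x^2 - 4 term by term:
f'(x) = 6x^2 - 8x
Substitute x = 3:
f'(3) = 6 * 3^2 - 8 * 3 + 0
= 54 - 24 + 0
= 30

30


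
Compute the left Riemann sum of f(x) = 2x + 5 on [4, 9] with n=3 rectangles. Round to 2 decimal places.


Left Riemann sum uses left endpoints of each subinterval.
Interval: [4, 9], n = 3
dx = (9 - 4) / 3 = 5/3
Left endpoints: [4, 17/3, 22/3]
f values: [13, 49/3, 59/3]
Sum = dx * (sum of f values)
= 5/3 * 49
= 245/3 ≈ 81.67

81.67


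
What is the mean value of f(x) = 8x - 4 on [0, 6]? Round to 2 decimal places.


Average value = 1/(b-a) * integral from a to b of f(x) dx
First compute the integral of 8x - 4:
F(x) = 4x^2 - 4x
F(6) = 4 * 36 - 4 * 6 = 120
F(0) = 4 * 0 - 4 * 0 = 0
Integral = 120 - 0 = 120
Average = 120 / (6 - 0) = 120 / 6
= 20 = 20.00

20.00


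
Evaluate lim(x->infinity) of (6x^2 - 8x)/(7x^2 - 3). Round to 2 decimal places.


For limits at infinity with equal-degree polynomials,
we compare leading coefficients.
Numerator leading term: 6x^2
Denominator leading term: 7x^2
Divide both by x^2:
lim = (6 - 8/x) / (7 - 3/x^2)
As x -> infinity, the 1/x and 1/x^2 terms vanish:
= 6/7 ≈ 0.86

0.86


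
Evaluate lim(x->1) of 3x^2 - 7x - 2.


Since polynomials are continuous, we use direct substitution.
lim(x->1) of 3x^2 - 7x - 2
= 3 * 1^2 - 7 * 1 - 2
= 3 - 7 - 2
= -6

-6


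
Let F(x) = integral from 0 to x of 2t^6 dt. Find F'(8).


By the Fundamental Theorem of Calculus (Part 1):
If F(x) = integral from 0 to x of f(t) dt, then F'(x) = f(x)
Here f(t) = 2t^6
So F'(x) = 2x^6
Evaluate at x = 8:
F'(8) = 2 * 8^6
= 2 * 262144
= 524288

524288


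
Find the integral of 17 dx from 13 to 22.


The integral of a constant k over [a, b] equals k * (b - a).
integral from 13 to 22 of 17 dx
= 17 * (22 - 13)
= 17 * 9
= 153

153


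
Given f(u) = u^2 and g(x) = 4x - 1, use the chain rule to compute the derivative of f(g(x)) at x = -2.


Using the chain rule: (f(g(x)))' = f'(g(x)) * g'(x)
First, find g(-2):
g(-2) = 4 * (-2) - 1 = -9
Next, f'(u) = 2u
And g'(x) = 4
So f'(g(-2)) * g'(-2)
= 2 * (-9) * 4
= -72

-72


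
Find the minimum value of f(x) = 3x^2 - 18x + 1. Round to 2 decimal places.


For a quadratic f(x) = ax^2 + bx + c with a > 0, the minimum is at the vertex.
Vertex x-coordinate: x = -b/(2a)
x = -(-18) / (2 * 3)
x = 18/6 = 3
Substitute back to find the minimum value:
f(3) = 3 * 3^2 - 18 * 3 + 1
= 27 - 54 + 1
= -26 = -26.00

-26.00


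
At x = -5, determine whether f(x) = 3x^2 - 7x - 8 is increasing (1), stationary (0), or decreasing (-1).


Compute f'(x) to determine behavior:
f'(x) = 6x - 7
f'(-5) = 6 * (-5) - 7
= -30 - 7
= -37
Since f'(-5) < 0, the function is decreasing (-1)

-1


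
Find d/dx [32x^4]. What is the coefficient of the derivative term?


We apply the power rule: d/dx [ax^n] = a*n * x^(n-1)
d/dx [32x^4]
= 32 * 4 * x^(4-1)
= 128x^3
The coefficient is 128

128


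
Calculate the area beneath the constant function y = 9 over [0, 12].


The area under a constant function y = 9 is a rectangle.
Width = 12 - 0 = 12
Height = 9
Area = width * height
= 12 * 9
= 108

108


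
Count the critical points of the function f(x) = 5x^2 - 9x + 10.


Find where f'(x) = 0:
f'(x) = 10x - 9
Set f'(x) = 0:
10x - 9 = 0
x = 9 / 10 = 9/10
This is a linear equation in x, so there is exactly one solution.
Number of critical points: 1

1


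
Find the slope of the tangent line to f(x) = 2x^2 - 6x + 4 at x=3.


The slope of the tangent line equals f'(x) at the point.
f(x) = 2x^2 - 6x + 4
f'(x) = 4x - 6
At x = 3:
f'(3) = 4 * 3 - 6
= 12 - 6
= 6

6


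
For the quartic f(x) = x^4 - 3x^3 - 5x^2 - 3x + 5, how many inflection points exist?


Inflection points occur where f''(x) = 0 and concavity changes.
f(x) = x^4 - 3x^3 - 5x^2 - 3x + 5
f'(x) = 4x^3 - 9x^2 - 10x - 3
f''(x) = 12x^2 - 18x - 10
This is a quadratic in x. Use the discriminant to count real roots.
Discriminant = (-18)^2 - 4 * 12 * (-10)
= 324 - (-480)
= 804
Since discriminant > 0, f''(x) = 0 has 2 distinct real solutions.
A quadratic with two distinct real roots changes sign at each root, so concavity changes at both.
Number of inflection points: 2

2


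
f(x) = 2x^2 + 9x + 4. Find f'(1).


Differentiate term by term using power and sum rules:
f(x) = 2x^2 + 9x + 4
f'(x) = 4x + 9
Substitute x = 1:
f'(1) = 4 * 1 + 9
= 4 + 9
= 13

13


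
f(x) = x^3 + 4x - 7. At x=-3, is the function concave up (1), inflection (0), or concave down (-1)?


Concavity is determined by the sign of f''(x).
f(x) = x^3 + 4x - 7
f'(x) = 3x^2 + 4
f''(x) = 6x
f''(-3) = 6 * (-3) + 0
= -18 + 0
= -18
Since f''(-3) < 0, the function is concave down (-1)

-1


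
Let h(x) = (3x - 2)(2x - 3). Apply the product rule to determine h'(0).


Let u(x) = 3x - 2 and v(x) = 2x - 3
u'(x) = 3
v'(x) = 2
Product rule: h'(x) = u'(x)*v(x) + u(x)*v'(x)
= 3 * (2x - 3) + (3x - 2) * 2
At x = 0:
u(0) = 3 * 0 - 2 = -2
v(0) = 2 * 0 - 3 = -3
h'(0) = 3 * (-3) + (-2) * 2
= -9 - 4
= -13

-13
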